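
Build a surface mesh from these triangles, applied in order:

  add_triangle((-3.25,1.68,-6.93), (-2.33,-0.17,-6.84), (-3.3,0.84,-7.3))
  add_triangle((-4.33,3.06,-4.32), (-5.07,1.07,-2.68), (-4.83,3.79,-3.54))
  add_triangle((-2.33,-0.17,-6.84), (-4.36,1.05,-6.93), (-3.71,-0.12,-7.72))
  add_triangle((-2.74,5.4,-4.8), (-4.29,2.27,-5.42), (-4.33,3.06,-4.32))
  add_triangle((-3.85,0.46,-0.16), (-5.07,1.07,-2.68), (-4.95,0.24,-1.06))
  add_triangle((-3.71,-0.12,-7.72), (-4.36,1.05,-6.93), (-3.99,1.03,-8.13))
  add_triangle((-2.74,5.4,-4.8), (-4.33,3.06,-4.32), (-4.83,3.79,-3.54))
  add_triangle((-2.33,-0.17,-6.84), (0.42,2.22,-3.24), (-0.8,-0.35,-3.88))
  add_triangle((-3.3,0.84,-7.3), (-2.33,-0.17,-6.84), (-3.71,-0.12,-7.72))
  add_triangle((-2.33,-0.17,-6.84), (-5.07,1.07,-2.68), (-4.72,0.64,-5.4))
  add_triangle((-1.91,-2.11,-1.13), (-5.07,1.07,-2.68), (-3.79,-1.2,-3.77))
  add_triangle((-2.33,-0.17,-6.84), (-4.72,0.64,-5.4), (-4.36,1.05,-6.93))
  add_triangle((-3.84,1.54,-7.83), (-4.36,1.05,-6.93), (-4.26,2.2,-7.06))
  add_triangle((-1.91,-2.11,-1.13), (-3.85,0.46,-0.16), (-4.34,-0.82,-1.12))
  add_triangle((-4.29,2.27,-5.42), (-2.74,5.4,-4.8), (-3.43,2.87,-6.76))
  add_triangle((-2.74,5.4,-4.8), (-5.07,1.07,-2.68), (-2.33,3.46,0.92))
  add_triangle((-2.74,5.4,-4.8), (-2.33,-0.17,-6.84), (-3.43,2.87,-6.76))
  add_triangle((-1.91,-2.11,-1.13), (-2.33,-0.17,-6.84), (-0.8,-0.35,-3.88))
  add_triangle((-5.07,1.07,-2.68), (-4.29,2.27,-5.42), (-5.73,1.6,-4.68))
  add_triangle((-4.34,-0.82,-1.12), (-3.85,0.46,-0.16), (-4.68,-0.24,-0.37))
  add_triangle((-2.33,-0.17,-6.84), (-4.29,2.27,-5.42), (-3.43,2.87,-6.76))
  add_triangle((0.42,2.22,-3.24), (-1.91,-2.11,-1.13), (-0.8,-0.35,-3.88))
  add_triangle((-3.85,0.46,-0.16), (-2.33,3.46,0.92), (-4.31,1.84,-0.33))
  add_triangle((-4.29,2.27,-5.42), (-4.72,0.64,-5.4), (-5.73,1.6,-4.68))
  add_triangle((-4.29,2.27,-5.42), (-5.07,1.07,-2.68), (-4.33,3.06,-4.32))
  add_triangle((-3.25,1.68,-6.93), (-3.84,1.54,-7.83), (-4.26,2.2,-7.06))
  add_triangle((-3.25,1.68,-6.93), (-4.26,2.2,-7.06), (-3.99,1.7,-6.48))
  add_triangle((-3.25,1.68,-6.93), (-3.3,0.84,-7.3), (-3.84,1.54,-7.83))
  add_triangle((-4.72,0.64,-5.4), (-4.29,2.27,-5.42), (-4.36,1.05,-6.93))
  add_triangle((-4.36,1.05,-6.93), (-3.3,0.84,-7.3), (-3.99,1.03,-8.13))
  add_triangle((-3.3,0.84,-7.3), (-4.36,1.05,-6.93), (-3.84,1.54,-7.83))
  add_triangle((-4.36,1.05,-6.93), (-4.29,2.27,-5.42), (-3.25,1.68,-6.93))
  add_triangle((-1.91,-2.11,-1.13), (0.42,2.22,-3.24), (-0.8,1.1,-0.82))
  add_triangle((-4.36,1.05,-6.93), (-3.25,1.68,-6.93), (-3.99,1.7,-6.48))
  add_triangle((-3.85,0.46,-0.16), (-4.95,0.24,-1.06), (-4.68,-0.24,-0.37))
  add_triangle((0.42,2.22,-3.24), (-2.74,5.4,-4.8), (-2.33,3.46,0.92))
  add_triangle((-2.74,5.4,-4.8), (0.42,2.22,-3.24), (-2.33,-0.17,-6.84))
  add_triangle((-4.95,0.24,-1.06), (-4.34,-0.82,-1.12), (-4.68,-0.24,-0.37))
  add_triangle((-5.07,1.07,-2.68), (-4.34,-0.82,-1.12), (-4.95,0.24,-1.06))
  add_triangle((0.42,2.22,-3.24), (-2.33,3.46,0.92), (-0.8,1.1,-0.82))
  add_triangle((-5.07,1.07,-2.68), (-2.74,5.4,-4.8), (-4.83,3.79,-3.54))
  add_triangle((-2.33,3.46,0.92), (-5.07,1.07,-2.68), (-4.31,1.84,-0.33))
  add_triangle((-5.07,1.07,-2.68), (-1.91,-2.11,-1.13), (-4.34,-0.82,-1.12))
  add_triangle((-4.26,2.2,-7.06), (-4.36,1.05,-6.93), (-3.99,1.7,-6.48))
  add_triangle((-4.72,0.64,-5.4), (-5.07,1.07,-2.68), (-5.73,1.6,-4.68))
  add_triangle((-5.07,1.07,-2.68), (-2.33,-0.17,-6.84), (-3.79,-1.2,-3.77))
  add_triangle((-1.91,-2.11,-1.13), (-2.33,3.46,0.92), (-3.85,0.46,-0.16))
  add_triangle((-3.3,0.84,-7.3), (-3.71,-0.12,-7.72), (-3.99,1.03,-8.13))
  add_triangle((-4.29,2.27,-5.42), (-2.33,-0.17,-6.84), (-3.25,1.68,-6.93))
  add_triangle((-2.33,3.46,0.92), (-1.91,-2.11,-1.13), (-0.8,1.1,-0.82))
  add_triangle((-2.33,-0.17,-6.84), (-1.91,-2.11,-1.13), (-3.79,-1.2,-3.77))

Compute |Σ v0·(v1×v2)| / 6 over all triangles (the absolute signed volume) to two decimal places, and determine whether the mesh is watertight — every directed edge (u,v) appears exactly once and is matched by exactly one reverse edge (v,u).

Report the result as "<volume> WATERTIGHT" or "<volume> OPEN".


95.47 OPEN

Per-triangle v0·(v1×v2)/6:
  t1: +0.6818
  t2: +2.9657
  t3: -1.3413
  t4: +3.9852
  t5: +0.8113
  t6: +1.4084
  t7: +3.7583
  t8: +1.8086
  t9: +1.1912
  t10: -0.0634
  t11: +3.5481
  t12: +2.2490
  t13: +1.3438
  t14: +0.5074
  t15: +5.8439
  t16: +17.1731
  t17: +3.2660
  t18: +1.6790
  t19: +0.8632
  t20: -0.3311
  t21: +5.3732
  t22: -1.3116
  t23: +1.1726
  t24: +2.8224
  t25: +3.3746
  t26: +0.4874
  t27: -0.3951
  t28: +0.2314
  t29: +2.3943
  t30: -0.0444
  t31: +0.8618
  t32: +2.4978
  t33: -2.0092
  t34: -0.8575
  t35: +0.3985
  t36: +4.9062
  t37: +12.4848
  t38: +0.6108
  t39: +1.4849
  t40: -1.3594
  t41: -3.8260
  t42: +3.1950
  t43: +2.6699
  t44: +0.0374
  t45: +1.4560
  t46: +8.4897
  t47: -0.6193
  t48: +0.4115
  t49: -2.7220
  t50: -2.1174
  t51: +4.0238
Σ = +95.4701 → |volume| = 95.47

Directed edges: 153 total; 3 unmatched, e.g. (-3.85,0.46,-0.16)→(-5.07,1.07,-2.68) → open.


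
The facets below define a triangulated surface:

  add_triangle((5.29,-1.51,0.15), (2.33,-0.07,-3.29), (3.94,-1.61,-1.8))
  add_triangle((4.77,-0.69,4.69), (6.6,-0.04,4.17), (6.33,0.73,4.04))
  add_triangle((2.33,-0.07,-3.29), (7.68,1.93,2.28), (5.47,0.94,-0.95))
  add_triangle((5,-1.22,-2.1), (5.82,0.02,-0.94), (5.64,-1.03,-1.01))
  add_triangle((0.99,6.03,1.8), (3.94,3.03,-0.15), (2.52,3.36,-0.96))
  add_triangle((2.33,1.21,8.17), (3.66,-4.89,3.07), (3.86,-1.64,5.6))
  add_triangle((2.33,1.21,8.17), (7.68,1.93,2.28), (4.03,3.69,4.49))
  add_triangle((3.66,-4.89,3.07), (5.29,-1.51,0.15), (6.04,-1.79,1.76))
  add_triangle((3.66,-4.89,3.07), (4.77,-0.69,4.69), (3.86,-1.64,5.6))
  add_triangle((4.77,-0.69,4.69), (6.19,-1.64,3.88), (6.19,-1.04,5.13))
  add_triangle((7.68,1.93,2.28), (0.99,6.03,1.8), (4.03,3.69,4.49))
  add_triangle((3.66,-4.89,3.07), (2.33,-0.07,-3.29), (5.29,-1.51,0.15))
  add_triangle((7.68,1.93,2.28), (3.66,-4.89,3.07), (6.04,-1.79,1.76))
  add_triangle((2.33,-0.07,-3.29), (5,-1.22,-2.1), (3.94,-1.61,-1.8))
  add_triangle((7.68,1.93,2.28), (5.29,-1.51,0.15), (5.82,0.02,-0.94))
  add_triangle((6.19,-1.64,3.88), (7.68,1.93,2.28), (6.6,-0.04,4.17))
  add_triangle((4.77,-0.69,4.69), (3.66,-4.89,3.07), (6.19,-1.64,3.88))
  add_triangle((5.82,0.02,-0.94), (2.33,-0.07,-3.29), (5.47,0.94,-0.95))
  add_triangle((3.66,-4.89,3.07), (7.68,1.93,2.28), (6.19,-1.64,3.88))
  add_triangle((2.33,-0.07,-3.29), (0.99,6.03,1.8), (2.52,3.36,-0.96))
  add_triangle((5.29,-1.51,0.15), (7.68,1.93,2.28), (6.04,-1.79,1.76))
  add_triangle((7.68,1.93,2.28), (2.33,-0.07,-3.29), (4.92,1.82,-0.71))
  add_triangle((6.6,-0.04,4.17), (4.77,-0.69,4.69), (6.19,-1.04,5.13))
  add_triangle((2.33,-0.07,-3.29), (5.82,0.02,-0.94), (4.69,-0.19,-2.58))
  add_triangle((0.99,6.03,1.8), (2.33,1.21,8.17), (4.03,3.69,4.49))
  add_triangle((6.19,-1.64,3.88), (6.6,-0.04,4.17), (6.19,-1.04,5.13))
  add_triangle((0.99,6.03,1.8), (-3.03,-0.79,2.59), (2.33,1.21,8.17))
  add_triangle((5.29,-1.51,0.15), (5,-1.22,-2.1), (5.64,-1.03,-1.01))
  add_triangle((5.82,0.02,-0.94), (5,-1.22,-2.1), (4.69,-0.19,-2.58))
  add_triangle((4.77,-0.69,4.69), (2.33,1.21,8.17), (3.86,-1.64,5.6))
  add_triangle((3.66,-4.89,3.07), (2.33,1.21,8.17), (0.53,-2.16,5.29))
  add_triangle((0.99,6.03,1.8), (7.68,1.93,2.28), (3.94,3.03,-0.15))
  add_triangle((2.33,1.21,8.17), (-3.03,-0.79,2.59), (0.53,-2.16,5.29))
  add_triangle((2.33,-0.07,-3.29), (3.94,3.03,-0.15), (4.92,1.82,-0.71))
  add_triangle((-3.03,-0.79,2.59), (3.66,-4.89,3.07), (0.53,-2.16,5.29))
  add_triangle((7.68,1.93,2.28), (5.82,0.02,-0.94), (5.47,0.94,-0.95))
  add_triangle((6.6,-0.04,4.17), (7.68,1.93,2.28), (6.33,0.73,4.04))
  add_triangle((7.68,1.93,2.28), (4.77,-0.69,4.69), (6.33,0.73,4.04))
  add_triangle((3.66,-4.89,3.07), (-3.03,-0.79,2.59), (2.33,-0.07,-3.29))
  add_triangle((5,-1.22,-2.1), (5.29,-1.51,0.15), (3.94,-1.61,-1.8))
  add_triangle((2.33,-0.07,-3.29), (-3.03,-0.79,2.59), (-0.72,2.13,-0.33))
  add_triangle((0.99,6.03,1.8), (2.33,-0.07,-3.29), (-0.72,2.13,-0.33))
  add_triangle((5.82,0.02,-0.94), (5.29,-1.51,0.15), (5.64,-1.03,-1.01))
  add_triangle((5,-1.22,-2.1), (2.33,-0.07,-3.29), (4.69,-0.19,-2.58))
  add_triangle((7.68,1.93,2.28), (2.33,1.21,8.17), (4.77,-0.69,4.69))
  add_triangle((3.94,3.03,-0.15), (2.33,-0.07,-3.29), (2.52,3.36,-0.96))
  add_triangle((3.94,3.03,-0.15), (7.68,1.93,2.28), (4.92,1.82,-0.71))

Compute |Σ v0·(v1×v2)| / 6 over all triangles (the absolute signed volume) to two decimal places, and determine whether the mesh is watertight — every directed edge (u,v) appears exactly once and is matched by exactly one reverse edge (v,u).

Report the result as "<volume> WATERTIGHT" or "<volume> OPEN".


Per-triangle v0·(v1×v2)/6:
  t1: -2.4391
  t2: +1.4463
  t3: +0.0554
  t4: +1.1967
  t5: +4.7055
  t6: +7.1062
  t7: +22.9946
  t8: +5.2138
  t9: +6.7110
  t10: +0.3124
  t11: +19.2112
  t12: +9.8216
  t13: +8.6443
  t14: +1.3097
  t15: +7.0730
  t16: +4.6017
  t17: +7.3352
  t18: +2.6086
  t19: +7.0750
  t20: +1.8476
  t21: +5.8940
  t22: +4.7957
  t23: +0.9619
  t24: +0.4446
  t25: +19.6143
  t26: +2.1830
  t27: +28.8140
  t28: +0.9324
  t29: +1.9287
  t30: +7.2751
  t31: +18.2825
  t32: +13.6981
  t33: +13.5409
  t34: +3.4889
  t35: +9.7558
  t36: +3.2686
  t37: +2.2624
  t38: -1.6168
  t39: +5.9526
  t40: +1.3086
  t41: +1.8431
  t42: +5.7872
  t43: +1.1692
  t44: +1.5848
  t45: +20.6960
  t46: +4.0458
  t47: +4.6818
Σ = +299.4239 → |volume| = 299.42

Directed edges: 141 total; 3 unmatched, e.g. (0.99,6.03,1.8)→(-3.03,-0.79,2.59) → open.

299.42 OPEN


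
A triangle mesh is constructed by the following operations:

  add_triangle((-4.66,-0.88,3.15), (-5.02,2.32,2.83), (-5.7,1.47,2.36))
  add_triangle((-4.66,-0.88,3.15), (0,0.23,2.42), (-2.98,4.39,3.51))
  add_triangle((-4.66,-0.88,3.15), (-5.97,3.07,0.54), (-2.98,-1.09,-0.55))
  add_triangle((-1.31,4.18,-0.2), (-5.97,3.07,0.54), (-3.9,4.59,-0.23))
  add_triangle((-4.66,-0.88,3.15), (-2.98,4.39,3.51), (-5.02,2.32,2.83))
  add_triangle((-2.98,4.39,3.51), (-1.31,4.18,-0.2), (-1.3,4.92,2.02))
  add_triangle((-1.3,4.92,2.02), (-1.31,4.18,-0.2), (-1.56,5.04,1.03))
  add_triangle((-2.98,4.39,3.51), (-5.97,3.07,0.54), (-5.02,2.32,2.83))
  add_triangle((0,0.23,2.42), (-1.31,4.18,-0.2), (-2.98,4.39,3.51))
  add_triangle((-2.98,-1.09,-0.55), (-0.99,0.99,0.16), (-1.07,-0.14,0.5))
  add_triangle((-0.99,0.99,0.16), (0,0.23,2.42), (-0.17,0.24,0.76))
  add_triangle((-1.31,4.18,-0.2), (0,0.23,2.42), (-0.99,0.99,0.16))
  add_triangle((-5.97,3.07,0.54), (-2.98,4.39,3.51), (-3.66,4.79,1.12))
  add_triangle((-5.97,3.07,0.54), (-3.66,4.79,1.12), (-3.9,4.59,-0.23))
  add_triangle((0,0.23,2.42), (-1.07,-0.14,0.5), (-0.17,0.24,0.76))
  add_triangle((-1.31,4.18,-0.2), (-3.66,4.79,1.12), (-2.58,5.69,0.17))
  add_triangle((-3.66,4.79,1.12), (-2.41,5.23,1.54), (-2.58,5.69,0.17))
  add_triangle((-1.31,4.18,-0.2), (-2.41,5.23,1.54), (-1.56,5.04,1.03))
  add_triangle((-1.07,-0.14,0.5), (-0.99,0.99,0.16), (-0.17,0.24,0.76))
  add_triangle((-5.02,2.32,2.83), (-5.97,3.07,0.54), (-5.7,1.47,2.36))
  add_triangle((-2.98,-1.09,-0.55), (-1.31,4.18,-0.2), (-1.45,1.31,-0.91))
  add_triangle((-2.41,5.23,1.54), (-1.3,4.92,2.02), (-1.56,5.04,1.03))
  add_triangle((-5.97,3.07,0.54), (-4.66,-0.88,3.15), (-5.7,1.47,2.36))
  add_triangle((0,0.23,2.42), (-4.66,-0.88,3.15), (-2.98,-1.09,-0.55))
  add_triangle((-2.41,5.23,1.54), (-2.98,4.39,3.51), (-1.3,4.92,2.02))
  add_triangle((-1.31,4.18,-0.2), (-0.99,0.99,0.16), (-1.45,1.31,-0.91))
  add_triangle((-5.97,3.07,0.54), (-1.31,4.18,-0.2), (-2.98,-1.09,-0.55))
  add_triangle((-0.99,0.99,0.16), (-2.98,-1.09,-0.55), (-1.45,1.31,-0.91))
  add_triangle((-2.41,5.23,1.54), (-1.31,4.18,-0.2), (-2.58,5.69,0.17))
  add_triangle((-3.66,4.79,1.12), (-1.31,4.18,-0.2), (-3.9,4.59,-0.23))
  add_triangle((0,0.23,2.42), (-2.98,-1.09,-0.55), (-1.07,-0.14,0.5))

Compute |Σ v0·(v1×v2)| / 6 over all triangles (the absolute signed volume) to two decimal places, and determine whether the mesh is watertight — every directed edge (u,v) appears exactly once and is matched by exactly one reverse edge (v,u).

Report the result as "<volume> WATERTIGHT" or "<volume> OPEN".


Per-triangle v0·(v1×v2)/6:
  t1: +2.6753
  t2: +9.0417
  t3: +9.7912
  t4: -1.2141
  t5: +5.9631
  t6: -3.1476
  t7: +0.1836
  t8: +7.5985
  t9: +2.9037
  t10: -0.4256
  t11: +0.0002
  t12: -1.1616
  t13: +7.1326
  t14: +3.7150
  t15: -0.0853
  t16: -0.0838
  t17: +1.9170
  t18: +0.7071
  t19: -0.1500
  t20: +2.9744
  t21: +1.5247
  t22: +0.7625
  t23: +2.0459
  t24: +0.5329
  t25: +2.3459
  t26: -0.5514
  t27: +3.6903
  t28: -0.7447
  t29: +0.7562
  t30: +2.3293
  t31: -0.2225
Σ = +60.8043 → |volume| = 60.80

Directed edges: 93 total; 3 unmatched, e.g. (-2.98,4.39,3.51)→(-3.66,4.79,1.12) → open.

60.80 OPEN


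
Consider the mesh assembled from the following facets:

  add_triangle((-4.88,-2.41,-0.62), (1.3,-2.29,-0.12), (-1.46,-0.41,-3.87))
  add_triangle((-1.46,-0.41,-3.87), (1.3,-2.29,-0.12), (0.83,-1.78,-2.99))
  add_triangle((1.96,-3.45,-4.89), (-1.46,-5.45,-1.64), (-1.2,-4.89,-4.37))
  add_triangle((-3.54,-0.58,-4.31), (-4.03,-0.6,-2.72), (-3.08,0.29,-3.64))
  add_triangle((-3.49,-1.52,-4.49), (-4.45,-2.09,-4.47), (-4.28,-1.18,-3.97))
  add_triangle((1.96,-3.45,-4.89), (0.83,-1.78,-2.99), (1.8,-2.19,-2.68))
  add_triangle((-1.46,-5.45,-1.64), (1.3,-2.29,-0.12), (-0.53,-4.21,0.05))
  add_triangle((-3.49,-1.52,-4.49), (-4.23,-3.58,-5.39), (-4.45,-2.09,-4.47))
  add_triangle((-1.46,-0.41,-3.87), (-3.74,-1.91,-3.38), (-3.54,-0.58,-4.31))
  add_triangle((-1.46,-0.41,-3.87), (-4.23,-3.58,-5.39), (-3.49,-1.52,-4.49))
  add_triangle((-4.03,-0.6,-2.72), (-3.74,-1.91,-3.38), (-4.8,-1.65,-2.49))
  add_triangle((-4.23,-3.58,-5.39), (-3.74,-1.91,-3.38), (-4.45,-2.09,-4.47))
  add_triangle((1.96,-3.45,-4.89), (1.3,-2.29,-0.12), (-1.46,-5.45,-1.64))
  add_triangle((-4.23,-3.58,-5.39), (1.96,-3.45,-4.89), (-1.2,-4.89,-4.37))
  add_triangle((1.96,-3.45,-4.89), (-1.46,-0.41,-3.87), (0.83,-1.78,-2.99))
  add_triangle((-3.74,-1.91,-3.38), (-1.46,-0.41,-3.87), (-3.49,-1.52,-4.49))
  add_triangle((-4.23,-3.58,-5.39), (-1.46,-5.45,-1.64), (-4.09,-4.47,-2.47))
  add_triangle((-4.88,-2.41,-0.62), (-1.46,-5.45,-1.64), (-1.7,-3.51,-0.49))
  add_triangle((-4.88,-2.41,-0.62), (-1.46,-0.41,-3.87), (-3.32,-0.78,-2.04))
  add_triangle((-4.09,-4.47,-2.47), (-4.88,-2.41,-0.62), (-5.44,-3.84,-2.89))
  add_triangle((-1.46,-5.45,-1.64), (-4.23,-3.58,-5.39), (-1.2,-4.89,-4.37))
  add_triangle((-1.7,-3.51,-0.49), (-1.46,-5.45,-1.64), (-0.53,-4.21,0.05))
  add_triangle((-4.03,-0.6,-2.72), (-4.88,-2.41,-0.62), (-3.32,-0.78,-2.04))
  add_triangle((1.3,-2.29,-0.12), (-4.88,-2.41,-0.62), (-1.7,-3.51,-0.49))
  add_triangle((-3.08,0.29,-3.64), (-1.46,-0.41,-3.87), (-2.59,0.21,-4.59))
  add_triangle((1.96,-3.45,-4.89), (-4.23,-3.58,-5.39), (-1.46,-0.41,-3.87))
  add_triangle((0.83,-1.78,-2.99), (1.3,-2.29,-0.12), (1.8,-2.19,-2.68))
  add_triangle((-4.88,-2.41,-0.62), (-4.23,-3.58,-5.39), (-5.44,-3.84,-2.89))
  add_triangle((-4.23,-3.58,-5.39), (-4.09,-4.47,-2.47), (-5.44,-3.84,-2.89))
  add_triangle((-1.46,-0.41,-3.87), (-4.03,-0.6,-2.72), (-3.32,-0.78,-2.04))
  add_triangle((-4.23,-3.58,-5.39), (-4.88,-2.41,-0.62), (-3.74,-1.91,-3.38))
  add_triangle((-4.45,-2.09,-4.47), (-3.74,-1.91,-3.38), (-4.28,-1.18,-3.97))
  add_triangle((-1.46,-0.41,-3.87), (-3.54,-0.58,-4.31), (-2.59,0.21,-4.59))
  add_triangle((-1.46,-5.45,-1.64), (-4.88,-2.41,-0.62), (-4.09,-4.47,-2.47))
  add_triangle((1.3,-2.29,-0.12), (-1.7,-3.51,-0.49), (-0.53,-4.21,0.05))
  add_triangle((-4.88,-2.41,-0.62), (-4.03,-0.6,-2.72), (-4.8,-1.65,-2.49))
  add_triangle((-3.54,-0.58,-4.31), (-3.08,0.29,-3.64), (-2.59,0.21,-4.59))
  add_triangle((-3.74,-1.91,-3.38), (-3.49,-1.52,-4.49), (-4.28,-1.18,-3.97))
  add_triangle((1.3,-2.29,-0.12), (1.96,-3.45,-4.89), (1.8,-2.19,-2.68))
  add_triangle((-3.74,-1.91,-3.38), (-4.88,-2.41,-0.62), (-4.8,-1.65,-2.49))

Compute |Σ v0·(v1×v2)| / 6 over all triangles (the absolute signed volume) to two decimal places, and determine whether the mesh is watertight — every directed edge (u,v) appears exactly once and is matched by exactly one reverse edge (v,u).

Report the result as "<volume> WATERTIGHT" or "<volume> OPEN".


Per-triangle v0·(v1×v2)/6:
  t1: -8.8586
  t2: -1.6064
  t3: +7.2088
  t4: +1.0212
  t5: +0.6351
  t6: +0.1051
  t7: +1.9798
  t8: +1.2640
  t9: +1.7197
  t10: +2.0063
  t11: +1.2190
  t12: +0.5751
  t13: +8.1857
  t14: +9.9464
  t15: +0.1119
  t16: -0.1376
  t17: +7.9890
  t18: +2.1052
  t19: -2.1666
  t20: +2.5521
  t21: +9.0427
  t22: +1.2162
  t23: -0.2860
  t24: +0.0341
  t25: -0.3924
  t26: +11.5382
  t27: -0.7923
  t28: +1.8859
  t29: +4.3505
  t30: -0.5795
  t31: +3.2740
  t32: +0.2695
  t33: +0.9279
  t34: +4.6031
  t35: -0.7225
  t36: +0.8320
  t37: +0.7147
  t38: -0.8209
  t39: +0.9993
  t40: +1.7986
Σ = +73.7481 → |volume| = 73.75

Directed edges: 120 total; 6 unmatched, e.g. (-3.54,-0.58,-4.31)→(-4.03,-0.6,-2.72) → open.

73.75 OPEN


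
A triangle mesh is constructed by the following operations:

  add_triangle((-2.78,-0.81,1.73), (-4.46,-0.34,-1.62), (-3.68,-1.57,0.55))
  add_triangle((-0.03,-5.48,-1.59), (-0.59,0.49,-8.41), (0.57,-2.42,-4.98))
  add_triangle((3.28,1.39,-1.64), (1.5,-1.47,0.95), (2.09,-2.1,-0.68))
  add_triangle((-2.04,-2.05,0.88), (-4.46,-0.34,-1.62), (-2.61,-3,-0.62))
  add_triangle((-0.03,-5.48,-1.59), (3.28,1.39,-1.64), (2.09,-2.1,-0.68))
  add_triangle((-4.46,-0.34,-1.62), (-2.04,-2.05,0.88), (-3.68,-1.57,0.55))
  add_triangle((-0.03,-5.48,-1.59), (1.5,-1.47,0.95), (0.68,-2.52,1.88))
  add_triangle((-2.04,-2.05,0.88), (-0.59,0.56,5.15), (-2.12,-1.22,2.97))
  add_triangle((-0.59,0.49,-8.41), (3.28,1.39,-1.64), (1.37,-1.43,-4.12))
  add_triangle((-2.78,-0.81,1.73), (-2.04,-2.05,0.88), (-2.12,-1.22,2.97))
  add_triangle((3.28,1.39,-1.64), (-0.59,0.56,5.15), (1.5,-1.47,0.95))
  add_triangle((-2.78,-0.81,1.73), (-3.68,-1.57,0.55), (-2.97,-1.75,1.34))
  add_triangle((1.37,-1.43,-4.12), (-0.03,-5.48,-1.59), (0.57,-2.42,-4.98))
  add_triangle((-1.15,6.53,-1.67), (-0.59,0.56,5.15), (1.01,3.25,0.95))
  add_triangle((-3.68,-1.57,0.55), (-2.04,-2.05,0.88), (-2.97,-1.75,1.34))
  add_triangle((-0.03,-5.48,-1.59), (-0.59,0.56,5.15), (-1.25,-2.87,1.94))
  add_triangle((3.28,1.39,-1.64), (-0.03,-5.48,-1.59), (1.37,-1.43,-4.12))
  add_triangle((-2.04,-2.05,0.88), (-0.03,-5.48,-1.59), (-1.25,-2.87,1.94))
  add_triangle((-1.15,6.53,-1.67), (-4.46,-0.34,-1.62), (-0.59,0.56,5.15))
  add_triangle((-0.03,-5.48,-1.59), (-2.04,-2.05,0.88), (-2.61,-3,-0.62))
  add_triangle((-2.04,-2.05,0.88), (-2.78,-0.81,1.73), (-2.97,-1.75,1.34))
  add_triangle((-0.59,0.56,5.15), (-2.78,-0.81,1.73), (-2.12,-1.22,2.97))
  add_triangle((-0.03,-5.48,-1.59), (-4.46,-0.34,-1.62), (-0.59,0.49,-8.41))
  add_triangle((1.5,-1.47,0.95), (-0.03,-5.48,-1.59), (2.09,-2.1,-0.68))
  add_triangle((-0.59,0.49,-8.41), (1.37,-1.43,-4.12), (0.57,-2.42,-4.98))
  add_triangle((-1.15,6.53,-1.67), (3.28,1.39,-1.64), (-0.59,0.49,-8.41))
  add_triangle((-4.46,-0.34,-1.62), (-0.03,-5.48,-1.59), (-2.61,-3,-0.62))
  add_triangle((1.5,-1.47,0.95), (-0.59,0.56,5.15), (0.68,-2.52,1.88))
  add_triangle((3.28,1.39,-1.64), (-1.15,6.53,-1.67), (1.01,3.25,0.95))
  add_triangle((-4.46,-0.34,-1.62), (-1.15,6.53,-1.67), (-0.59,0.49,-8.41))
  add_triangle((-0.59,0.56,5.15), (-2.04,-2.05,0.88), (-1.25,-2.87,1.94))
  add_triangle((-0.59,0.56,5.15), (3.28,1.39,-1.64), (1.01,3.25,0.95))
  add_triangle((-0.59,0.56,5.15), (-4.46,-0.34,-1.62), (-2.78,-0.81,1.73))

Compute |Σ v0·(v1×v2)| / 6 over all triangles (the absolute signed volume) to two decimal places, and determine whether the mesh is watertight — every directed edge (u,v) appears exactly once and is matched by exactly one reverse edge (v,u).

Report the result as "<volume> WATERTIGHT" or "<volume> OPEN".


246.51 OPEN

Per-triangle v0·(v1×v2)/6:
  t1: +1.7873
  t2: +6.8714
  t3: +2.3546
  t4: +2.9131
  t5: +3.7106
  t6: +1.1032
  t7: +2.7242
  t8: +0.7096
  t9: +10.9574
  t10: +1.2220
  t11: +6.3414
  t12: +0.5960
  t13: +3.4096
  t14: +10.0682
  t15: +0.4780
  t16: +4.1206
  t17: +8.5024
  t18: +3.4751
  t19: +26.9509
  t20: +3.0295
  t21: +0.1831
  t22: +1.8945
  t23: +33.9989
  t24: +2.7394
  t25: +4.1501
  t26: +32.4855
  t27: +4.6235
  t28: +2.5531
  t29: +9.0449
  t30: +39.8177
  t31: +3.2353
  t32: +6.8454
  t33: +3.6169
Σ = +246.5135 → |volume| = 246.51

Directed edges: 99 total; 3 unmatched, e.g. (0.68,-2.52,1.88)→(-0.03,-5.48,-1.59) → open.


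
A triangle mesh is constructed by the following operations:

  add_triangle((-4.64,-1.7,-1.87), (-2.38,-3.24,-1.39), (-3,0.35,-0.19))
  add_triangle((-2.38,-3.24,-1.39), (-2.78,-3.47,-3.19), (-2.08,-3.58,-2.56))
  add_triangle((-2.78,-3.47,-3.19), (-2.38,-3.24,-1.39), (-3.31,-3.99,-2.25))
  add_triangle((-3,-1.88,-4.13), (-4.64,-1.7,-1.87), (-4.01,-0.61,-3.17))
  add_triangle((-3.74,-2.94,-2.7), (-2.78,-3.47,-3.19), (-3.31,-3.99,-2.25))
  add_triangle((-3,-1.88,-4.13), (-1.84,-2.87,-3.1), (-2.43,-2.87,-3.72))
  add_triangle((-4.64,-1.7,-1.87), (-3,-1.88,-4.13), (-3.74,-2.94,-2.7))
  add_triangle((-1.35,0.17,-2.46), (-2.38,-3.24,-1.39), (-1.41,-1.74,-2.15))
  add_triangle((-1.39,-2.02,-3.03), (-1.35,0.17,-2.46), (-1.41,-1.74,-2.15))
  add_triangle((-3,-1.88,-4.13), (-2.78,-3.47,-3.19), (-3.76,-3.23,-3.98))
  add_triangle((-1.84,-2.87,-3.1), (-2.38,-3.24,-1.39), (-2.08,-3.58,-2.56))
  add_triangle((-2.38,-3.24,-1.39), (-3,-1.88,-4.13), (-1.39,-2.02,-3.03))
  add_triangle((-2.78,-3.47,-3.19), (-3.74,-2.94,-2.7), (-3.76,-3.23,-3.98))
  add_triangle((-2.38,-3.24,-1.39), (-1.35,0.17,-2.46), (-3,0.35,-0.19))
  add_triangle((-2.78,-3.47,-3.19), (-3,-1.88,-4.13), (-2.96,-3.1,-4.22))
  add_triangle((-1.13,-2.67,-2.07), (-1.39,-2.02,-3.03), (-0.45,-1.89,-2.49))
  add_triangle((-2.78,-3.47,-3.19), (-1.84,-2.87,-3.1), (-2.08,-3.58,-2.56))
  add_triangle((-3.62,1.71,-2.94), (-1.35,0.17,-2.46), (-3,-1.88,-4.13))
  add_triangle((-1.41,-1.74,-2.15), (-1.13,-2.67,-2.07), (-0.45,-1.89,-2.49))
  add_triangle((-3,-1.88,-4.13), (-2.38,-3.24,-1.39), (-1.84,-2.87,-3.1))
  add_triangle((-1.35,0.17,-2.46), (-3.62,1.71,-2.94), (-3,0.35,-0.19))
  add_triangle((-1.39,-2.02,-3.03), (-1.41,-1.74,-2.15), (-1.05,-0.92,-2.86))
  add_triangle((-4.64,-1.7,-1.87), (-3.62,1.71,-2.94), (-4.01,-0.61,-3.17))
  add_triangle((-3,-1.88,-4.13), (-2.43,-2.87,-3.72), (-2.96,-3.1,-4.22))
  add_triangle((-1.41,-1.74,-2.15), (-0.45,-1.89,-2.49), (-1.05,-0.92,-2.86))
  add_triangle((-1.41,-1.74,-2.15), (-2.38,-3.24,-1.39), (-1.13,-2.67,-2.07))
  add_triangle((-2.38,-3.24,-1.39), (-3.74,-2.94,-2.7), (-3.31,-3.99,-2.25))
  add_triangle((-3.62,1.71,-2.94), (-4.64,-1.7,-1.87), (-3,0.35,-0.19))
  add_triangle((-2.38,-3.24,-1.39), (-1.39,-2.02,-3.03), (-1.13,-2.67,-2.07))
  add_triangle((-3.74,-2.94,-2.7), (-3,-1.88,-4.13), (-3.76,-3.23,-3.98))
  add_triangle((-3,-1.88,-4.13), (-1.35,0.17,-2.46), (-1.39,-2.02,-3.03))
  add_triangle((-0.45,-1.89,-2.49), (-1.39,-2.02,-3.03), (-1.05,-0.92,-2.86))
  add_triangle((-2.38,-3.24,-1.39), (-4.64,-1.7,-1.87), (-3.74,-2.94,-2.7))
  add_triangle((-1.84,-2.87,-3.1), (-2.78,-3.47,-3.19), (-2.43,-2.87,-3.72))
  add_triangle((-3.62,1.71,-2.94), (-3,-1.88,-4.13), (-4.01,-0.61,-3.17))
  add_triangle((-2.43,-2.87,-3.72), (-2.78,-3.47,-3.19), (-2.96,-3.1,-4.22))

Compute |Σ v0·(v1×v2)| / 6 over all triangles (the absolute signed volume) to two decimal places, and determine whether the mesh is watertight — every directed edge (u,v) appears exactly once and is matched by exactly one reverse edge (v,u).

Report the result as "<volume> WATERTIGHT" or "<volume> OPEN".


20.22 WATERTIGHT

Per-triangle v0·(v1×v2)/6:
  t1: +1.3834
  t2: +0.6328
  t3: +0.2811
  t4: +2.8791
  t5: +1.1353
  t6: +0.0602
  t7: +2.8256
  t8: -0.9375
  t9: -0.4216
  t10: +0.7552
  t11: -0.4064
  t12: +2.0598
  t13: +0.8112
  t14: -4.1841
  t15: +0.5220
  t16: +0.4719
  t17: +0.4046
  t18: +2.2347
  t19: -0.4319
  t20: -2.1151
  t21: -1.5118
  t22: +0.1705
  t23: +2.6646
  t24: +0.1355
  t25: -0.5541
  t26: -0.6959
  t27: +0.1648
  t28: +4.0526
  t29: +0.9243
  t30: +0.7131
  t31: +0.9127
  t32: +0.3754
  t33: +1.6612
  t34: +0.3222
  t35: +2.7313
  t36: +0.1945
Σ = +20.2211 → |volume| = 20.22

Directed edges: 108 total, each appears once with its reverse present → watertight.


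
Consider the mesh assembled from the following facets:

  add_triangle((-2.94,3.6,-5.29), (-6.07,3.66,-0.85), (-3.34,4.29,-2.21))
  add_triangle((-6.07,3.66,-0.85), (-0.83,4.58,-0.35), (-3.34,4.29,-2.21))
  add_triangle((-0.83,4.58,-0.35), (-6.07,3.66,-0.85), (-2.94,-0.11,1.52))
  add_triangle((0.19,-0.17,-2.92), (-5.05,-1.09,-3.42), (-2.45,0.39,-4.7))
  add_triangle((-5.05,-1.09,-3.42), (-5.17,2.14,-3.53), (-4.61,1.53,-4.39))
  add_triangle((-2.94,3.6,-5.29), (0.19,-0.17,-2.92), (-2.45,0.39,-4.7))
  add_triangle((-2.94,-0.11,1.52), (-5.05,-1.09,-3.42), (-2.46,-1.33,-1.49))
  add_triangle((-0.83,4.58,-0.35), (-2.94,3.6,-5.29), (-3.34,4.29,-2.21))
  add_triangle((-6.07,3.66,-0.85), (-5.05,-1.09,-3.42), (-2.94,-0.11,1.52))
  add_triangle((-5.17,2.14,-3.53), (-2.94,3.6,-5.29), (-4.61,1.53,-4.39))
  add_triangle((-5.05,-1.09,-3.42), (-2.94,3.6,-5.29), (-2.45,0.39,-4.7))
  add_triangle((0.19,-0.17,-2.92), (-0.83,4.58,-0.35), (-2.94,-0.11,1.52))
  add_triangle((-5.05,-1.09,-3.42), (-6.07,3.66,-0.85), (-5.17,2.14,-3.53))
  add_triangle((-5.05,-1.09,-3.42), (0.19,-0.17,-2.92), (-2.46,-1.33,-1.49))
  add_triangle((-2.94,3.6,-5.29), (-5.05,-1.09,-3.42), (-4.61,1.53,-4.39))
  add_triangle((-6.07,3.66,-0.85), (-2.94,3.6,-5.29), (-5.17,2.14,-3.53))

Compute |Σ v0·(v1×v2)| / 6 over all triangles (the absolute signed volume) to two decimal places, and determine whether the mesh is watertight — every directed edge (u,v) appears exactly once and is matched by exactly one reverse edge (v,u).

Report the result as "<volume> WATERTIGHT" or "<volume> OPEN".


Per-triangle v0·(v1×v2)/6:
  t1: +8.0122
  t2: +6.6524
  t3: +7.5271
  t4: +2.8977
  t5: +3.4137
  t6: +4.1806
  t7: +2.4389
  t8: +6.5229
  t9: +13.2478
  t10: +3.6208
  t11: +8.2865
  t12: -6.4432
  t13: +9.0560
  t14: +2.0815
  t15: +2.4918
  t16: +10.0106
Σ = +83.9973 → |volume| = 84.00

Directed edges: 48 total; 6 unmatched, e.g. (-2.94,3.6,-5.29)→(0.19,-0.17,-2.92) → open.

84.00 OPEN


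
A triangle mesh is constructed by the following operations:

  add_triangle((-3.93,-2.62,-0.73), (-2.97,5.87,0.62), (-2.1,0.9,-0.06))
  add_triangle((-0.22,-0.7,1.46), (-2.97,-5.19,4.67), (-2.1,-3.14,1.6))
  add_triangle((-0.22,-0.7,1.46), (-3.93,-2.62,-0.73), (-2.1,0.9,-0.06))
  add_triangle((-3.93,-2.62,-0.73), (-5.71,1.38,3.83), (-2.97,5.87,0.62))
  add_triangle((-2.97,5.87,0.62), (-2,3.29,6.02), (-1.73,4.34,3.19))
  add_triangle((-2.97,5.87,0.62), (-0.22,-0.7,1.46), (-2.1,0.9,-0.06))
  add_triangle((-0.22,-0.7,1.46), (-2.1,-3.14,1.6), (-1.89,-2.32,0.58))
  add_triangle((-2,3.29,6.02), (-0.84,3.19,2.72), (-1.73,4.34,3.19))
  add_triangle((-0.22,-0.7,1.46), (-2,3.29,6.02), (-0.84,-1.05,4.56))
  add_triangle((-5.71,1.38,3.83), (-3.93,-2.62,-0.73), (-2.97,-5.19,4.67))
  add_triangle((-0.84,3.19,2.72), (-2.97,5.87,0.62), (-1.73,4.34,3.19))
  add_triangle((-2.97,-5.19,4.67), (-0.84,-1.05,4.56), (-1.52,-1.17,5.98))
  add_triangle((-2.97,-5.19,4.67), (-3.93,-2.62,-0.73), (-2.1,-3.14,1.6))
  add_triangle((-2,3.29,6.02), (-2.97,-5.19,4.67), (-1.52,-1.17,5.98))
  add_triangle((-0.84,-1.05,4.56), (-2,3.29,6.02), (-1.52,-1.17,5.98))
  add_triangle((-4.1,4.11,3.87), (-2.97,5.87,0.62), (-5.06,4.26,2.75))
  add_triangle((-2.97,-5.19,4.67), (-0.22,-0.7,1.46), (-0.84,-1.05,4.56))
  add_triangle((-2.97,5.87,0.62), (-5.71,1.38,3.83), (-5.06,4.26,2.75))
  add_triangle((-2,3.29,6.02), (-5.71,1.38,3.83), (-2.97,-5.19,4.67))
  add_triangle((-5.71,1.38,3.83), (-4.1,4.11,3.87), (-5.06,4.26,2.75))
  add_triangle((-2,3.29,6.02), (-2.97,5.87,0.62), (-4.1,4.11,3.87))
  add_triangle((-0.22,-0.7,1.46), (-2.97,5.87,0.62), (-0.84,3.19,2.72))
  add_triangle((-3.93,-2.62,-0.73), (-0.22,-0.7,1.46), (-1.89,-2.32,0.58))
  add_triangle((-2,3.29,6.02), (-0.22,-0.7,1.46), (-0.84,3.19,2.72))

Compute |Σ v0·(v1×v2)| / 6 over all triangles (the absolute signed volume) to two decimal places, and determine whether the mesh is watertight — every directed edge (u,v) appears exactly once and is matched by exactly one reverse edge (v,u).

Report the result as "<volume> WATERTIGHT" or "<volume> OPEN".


117.37 OPEN

Per-triangle v0·(v1×v2)/6:
  t1: +0.0680
  t2: -0.0263
  t3: -2.3807
  t4: +21.1659
  t5: +3.4817
  t6: -2.5552
  t7: -0.1172
  t8: +1.3113
  t9: -0.0724
  t10: +28.0222
  t11: +0.9823
  t12: +1.6403
  t13: +1.7669
  t14: +9.9419
  t15: +1.3469
  t16: +5.2171
  t17: +0.7364
  t18: +0.8082
  t19: +33.4562
  t20: +5.1485
  t21: +10.0856
  t22: -2.5002
  t23: -0.7046
  t24: +0.5487
Σ = +117.3716 → |volume| = 117.37

Directed edges: 72 total; 6 unmatched, e.g. (-2.1,-3.14,1.6)→(-1.89,-2.32,0.58) → open.


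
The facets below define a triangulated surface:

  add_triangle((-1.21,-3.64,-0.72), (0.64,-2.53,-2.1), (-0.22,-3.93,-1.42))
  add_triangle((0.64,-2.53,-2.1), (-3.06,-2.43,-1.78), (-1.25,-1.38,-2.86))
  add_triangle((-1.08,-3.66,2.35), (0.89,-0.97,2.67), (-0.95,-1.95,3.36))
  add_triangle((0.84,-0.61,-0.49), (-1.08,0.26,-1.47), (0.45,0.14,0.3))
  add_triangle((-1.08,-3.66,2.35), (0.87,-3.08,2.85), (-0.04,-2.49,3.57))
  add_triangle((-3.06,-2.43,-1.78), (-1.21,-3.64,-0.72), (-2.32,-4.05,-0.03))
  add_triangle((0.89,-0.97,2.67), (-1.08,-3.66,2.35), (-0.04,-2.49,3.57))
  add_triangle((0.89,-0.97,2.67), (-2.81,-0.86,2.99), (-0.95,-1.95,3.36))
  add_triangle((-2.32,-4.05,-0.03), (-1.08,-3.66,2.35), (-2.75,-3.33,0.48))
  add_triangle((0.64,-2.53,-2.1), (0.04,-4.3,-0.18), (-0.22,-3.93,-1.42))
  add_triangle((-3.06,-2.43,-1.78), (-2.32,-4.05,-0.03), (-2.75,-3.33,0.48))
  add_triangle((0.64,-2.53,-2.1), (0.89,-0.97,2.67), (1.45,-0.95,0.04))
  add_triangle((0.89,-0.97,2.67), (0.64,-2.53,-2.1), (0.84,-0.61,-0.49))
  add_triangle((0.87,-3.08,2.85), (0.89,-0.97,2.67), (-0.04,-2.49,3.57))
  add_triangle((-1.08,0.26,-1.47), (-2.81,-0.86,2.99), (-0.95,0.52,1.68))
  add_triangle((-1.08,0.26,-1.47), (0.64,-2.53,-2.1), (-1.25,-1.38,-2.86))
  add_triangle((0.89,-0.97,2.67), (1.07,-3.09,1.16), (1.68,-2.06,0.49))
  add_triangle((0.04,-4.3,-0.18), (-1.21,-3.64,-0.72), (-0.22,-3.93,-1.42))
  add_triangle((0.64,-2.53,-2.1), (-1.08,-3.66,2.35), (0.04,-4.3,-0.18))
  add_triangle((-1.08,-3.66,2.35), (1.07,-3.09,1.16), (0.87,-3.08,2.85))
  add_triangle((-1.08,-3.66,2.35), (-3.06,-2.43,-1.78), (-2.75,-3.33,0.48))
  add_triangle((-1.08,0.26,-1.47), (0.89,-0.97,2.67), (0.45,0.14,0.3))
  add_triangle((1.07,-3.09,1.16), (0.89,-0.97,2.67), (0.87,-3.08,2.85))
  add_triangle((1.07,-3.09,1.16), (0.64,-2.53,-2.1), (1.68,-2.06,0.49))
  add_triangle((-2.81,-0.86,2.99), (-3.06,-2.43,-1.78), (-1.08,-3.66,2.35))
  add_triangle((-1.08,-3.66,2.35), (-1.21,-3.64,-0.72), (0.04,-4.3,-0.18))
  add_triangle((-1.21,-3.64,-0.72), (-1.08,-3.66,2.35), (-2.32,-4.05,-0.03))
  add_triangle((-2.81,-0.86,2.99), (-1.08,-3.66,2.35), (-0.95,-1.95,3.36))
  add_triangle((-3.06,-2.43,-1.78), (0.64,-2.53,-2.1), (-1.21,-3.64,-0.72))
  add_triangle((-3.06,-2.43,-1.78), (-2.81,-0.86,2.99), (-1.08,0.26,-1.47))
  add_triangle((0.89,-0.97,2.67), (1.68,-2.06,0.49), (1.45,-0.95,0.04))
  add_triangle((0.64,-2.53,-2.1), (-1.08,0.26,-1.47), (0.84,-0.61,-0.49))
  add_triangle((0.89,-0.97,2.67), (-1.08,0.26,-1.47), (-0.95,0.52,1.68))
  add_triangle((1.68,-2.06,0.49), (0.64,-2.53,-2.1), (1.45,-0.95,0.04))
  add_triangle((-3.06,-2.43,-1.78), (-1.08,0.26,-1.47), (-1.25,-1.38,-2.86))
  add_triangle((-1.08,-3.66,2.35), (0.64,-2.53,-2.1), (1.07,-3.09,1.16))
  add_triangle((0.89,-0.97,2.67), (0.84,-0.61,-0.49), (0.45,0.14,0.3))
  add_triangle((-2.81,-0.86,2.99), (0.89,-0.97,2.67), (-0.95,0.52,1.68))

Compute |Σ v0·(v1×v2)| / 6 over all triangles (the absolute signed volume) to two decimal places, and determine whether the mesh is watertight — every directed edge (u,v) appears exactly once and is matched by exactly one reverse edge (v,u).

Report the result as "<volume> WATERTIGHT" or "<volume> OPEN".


Per-triangle v0·(v1×v2)/6:
  t1: +0.4768
  t2: +2.8165
  t3: +1.9802
  t4: +0.0959
  t5: +1.7693
  t6: +1.8211
  t7: -0.5468
  t8: +1.4439
  t9: +1.6980
  t10: +0.9213
  t11: +1.5702
  t12: -1.5474
  t13: +1.0003
  t14: +1.0766
  t15: +1.1796
  t16: +0.4035
  t17: +1.2288
  t18: +1.0148
  t19: -0.4862
  t20: +1.9488
  t21: -1.2313
  t22: +0.0227
  t23: +0.7167
  t24: +1.5527
  t25: +8.6926
  t26: +2.6846
  t27: +1.8798
  t28: +2.7299
  t29: +3.3530
  t30: +3.2248
  t31: +0.5718
  t32: +0.4804
  t33: -0.4809
  t34: +0.7172
  t35: +1.3820
  t36: +3.8055
  t37: +0.2339
  t38: +1.7627
Σ = +51.9636 → |volume| = 51.96

Directed edges: 114 total, each appears once with its reverse present → watertight.

51.96 WATERTIGHT


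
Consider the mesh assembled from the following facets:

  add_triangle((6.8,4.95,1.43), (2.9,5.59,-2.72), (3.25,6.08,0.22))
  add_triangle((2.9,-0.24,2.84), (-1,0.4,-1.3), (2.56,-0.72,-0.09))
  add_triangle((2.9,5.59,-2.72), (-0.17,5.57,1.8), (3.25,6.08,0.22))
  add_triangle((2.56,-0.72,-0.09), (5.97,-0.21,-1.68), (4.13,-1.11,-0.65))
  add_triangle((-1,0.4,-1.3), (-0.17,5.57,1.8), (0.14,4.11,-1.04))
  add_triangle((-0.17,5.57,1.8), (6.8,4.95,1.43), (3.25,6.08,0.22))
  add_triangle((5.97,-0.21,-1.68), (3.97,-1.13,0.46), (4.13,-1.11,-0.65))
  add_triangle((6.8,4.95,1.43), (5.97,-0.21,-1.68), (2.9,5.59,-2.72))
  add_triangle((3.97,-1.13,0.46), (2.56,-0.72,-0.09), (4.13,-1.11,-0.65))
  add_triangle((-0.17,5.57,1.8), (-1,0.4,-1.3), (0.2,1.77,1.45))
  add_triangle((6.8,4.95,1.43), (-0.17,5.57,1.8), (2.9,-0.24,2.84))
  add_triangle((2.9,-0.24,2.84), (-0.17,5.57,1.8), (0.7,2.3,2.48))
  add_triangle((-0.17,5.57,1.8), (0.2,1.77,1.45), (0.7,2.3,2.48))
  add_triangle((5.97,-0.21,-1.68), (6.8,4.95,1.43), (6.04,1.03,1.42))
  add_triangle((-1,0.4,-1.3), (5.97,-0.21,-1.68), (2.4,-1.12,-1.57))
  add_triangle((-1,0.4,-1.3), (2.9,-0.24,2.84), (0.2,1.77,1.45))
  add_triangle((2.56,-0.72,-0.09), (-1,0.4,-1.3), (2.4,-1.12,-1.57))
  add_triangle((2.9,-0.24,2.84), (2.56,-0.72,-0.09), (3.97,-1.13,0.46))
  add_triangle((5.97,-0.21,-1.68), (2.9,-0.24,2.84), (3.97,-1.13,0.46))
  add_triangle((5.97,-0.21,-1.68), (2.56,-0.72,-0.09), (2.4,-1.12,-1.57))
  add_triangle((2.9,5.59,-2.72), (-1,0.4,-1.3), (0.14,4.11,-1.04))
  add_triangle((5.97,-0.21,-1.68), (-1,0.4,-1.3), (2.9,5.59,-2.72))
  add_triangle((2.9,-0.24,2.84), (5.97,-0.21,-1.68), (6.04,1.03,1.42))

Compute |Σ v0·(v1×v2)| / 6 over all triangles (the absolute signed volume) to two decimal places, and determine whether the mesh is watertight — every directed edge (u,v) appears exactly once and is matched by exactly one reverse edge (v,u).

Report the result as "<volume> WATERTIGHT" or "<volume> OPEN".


120.37 OPEN

Per-triangle v0·(v1×v2)/6:
  t1: +12.1894
  t2: -0.4770
  t3: +9.4628
  t4: -0.2841
  t5: +2.5238
  t6: +10.7181
  t7: +1.0092
  t8: +28.7669
  t9: +0.0103
  t10: +0.4681
  t11: +19.2823
  t12: +2.5777
  t13: +0.2182
  t14: +11.9743
  t15: +1.9542
  t16: -0.4692
  t17: -0.3288
  t18: -0.1641
  t19: +3.3862
  t20: +1.2103
  t21: +3.1315
  t22: +8.2653
  t23: +4.9482
Σ = +120.3736 → |volume| = 120.37

Directed edges: 69 total; 9 unmatched, e.g. (2.9,5.59,-2.72)→(-0.17,5.57,1.8) → open.


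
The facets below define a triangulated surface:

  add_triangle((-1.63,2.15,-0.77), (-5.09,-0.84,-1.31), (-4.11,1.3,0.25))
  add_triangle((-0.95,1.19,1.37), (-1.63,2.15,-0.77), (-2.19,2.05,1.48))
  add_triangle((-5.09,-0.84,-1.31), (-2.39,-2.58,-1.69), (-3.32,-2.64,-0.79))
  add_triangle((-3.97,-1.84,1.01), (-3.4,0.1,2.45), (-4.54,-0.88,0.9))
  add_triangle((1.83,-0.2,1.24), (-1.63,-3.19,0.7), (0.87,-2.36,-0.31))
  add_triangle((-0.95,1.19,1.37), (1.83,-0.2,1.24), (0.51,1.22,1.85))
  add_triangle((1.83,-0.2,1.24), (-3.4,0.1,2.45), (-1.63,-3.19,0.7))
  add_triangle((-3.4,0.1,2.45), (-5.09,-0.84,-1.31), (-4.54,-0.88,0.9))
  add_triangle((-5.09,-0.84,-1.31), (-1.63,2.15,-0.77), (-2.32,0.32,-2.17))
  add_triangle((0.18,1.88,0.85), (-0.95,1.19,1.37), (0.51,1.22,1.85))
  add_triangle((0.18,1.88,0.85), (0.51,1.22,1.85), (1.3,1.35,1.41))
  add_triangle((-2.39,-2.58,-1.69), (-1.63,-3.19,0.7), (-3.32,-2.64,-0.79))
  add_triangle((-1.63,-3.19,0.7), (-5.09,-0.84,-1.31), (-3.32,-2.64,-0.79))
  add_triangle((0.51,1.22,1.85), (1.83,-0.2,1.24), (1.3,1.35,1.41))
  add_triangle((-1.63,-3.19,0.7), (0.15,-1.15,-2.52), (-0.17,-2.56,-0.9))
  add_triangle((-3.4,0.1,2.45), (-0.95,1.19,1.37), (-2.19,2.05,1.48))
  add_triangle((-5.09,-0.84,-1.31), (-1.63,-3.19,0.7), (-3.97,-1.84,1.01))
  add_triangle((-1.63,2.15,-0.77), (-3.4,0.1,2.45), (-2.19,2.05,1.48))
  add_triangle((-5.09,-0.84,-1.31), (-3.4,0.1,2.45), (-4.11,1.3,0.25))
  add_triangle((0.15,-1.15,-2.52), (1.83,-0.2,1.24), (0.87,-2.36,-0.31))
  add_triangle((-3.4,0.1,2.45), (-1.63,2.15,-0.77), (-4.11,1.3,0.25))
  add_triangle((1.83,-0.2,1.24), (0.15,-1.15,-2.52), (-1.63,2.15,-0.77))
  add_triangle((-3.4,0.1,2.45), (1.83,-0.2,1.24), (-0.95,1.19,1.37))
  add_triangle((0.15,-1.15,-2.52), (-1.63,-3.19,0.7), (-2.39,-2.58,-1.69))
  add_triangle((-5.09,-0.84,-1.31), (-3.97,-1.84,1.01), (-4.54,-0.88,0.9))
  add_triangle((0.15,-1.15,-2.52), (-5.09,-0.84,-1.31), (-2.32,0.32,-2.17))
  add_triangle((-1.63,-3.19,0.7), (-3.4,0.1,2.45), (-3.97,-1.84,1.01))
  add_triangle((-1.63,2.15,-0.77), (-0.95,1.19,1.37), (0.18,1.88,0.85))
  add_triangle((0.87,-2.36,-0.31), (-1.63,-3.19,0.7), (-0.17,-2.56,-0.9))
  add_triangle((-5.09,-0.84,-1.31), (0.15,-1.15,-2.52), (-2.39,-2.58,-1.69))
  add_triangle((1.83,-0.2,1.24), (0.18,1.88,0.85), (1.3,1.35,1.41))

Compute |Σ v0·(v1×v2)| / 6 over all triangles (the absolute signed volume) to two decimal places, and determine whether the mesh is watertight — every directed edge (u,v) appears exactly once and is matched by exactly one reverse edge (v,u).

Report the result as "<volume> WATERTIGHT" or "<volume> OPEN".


Per-triangle v0·(v1×v2)/6:
  t1: +3.2719
  t2: +0.3713
  t3: +2.0272
  t4: +1.5666
  t5: +2.1706
  t6: +0.2851
  t7: +4.7341
  t8: +1.5289
  t9: +3.0188
  t10: +0.5353
  t11: +0.3778
  t12: +1.5841
  t13: +1.8272
  t14: +0.4788
  t15: +1.1043
  t16: +0.8358
  t17: +3.9094
  t18: +2.0711
  t19: +4.8468
  t20: +1.5000
  t21: +1.9307
  t22: +1.4611
  t23: +1.7417
  t24: +2.4644
  t25: +1.8537
  t26: +3.0931
  t27: +2.8696
  t28: +1.0593
  t29: +1.1124
  t30: +3.6727
  t31: -0.0247
Σ = +59.2790 → |volume| = 59.28

Directed edges: 93 total; 9 unmatched, e.g. (-1.63,2.15,-0.77)→(-2.32,0.32,-2.17) → open.

59.28 OPEN


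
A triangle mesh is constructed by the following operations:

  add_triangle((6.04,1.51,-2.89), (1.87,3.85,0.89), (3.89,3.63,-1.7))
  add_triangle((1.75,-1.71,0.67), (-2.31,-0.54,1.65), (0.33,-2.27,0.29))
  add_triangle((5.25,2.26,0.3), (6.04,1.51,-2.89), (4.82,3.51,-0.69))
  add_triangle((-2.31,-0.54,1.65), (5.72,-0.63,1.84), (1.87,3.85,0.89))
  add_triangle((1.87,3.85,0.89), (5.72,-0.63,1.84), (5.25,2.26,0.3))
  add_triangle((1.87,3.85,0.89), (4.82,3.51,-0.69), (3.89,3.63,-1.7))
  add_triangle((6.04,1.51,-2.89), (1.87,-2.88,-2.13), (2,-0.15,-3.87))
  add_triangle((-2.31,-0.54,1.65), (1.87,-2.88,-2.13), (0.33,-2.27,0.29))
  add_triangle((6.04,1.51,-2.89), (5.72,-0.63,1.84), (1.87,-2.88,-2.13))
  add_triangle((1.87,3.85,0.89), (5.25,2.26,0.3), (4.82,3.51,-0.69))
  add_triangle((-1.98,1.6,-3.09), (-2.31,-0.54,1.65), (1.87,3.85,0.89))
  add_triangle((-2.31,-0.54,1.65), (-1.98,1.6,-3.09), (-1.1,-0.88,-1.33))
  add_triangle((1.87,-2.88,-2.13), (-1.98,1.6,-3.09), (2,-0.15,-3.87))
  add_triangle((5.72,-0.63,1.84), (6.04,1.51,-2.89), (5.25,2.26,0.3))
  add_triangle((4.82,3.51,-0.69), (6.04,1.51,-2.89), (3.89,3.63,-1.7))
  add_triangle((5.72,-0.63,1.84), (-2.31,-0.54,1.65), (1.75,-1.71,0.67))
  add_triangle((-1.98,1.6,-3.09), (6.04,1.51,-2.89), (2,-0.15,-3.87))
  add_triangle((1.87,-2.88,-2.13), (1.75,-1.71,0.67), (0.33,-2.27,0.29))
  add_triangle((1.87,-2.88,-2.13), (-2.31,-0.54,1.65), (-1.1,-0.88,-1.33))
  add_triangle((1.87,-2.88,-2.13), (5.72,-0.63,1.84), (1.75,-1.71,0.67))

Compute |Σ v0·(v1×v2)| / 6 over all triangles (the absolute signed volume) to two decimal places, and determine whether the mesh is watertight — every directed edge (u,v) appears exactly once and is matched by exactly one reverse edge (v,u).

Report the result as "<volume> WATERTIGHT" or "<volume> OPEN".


Per-triangle v0·(v1×v2)/6:
  t1: -4.2254
  t2: +1.3061
  t3: +4.9833
  t4: +9.4717
  t5: +6.1506
  t6: +3.0264
  t7: +9.0082
  t8: +1.3891
  t9: +17.9848
  t10: +3.5557
  t11: +7.6861
  t12: +2.7604
  t13: +5.6007
  t14: +10.1969
  t15: +3.9496
  t16: +3.3804
  t17: +8.7853
  t18: +1.6668
  t19: +2.5115
  t20: +4.2240
Σ = +103.4122 → |volume| = 103.41

Directed edges: 60 total; 6 unmatched, e.g. (6.04,1.51,-2.89)→(1.87,3.85,0.89) → open.

103.41 OPEN
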